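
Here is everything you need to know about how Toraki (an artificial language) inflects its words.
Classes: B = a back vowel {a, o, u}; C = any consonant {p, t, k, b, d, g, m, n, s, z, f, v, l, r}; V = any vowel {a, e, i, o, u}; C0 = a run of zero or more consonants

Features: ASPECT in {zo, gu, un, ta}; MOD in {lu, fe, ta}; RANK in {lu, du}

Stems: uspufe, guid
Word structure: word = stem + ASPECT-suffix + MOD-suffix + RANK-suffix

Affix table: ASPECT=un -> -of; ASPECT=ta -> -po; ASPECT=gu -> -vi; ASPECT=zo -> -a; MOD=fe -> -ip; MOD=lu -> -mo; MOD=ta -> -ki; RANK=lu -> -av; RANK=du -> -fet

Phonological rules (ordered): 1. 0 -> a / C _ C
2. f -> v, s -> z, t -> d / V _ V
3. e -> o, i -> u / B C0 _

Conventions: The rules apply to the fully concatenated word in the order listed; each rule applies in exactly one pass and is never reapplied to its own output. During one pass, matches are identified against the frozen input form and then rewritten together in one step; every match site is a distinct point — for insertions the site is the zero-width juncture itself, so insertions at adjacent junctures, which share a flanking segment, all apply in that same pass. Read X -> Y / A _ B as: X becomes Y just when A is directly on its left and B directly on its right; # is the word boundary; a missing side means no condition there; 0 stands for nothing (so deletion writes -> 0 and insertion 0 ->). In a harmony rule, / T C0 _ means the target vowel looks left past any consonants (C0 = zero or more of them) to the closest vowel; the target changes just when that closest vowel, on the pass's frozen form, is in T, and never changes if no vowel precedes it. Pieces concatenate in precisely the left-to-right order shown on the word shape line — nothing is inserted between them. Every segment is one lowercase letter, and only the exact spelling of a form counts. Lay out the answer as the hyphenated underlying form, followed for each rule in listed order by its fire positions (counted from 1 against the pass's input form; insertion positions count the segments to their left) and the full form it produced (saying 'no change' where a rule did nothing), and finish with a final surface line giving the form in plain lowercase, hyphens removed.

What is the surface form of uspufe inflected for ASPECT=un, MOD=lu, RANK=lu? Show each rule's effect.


underlying: uspufe-of-mo-av
1. 0 -> a / C _ C: inserts after position(s) 2, 8: usapufeofamoav
2. f -> v, s -> z, t -> d / V _ V: fires at position(s) 2, 6, 9: uzapuveovamoav
3. e -> o, i -> u / B C0 _: fires at position(s) 7: uzapuvoovamoav
surface: uzapuvoovamoav


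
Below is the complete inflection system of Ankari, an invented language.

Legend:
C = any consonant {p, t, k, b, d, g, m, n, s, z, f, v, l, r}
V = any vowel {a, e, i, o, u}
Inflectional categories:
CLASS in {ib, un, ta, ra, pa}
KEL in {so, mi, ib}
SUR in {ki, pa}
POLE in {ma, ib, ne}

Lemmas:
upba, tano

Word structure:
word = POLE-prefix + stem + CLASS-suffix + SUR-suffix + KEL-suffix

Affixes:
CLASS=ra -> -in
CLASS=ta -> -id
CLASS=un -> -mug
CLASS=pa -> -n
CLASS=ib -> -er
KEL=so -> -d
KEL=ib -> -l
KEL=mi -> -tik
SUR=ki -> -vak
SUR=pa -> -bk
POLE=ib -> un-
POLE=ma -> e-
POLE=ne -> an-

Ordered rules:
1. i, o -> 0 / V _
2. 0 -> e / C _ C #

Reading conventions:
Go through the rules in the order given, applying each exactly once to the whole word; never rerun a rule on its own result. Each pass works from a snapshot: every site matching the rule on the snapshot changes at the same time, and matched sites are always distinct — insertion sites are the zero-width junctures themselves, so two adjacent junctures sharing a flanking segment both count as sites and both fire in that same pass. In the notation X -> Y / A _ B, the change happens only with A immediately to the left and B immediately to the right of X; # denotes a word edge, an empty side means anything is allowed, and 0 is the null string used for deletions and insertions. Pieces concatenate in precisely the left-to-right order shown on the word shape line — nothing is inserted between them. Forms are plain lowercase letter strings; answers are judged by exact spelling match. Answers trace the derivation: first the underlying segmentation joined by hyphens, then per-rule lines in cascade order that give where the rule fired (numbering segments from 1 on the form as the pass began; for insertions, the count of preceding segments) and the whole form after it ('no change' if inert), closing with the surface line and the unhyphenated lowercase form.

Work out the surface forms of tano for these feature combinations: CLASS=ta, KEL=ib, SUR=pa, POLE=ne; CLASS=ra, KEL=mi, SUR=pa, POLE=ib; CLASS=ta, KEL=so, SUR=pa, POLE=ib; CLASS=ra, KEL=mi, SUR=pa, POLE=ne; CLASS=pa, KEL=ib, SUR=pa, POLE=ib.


cell CLASS=ta, KEL=ib, SUR=pa, POLE=ne:
underlying: an-tano-id-bk-l
1. i, o -> 0 / V _: fires at position(s) 7: antanodbkl
2. 0 -> e / C _ C #: inserts after position(s) 9: antanodbkel
surface: antanodbkel

cell CLASS=ra, KEL=mi, SUR=pa, POLE=ib:
underlying: un-tano-in-bk-tik
1. i, o -> 0 / V _: fires at position(s) 7: untanonbktik
2. 0 -> e / C _ C #: no change
surface: untanonbktik

cell CLASS=ta, KEL=so, SUR=pa, POLE=ib:
underlying: un-tano-id-bk-d
1. i, o -> 0 / V _: fires at position(s) 7: untanodbkd
2. 0 -> e / C _ C #: inserts after position(s) 9: untanodbked
surface: untanodbked

cell CLASS=ra, KEL=mi, SUR=pa, POLE=ne:
underlying: an-tano-in-bk-tik
1. i, o -> 0 / V _: fires at position(s) 7: antanonbktik
2. 0 -> e / C _ C #: no change
surface: antanonbktik

cell CLASS=pa, KEL=ib, SUR=pa, POLE=ib:
underlying: un-tano-n-bk-l
1. i, o -> 0 / V _: no change
2. 0 -> e / C _ C #: inserts after position(s) 9: untanonbkel
surface: untanonbkel


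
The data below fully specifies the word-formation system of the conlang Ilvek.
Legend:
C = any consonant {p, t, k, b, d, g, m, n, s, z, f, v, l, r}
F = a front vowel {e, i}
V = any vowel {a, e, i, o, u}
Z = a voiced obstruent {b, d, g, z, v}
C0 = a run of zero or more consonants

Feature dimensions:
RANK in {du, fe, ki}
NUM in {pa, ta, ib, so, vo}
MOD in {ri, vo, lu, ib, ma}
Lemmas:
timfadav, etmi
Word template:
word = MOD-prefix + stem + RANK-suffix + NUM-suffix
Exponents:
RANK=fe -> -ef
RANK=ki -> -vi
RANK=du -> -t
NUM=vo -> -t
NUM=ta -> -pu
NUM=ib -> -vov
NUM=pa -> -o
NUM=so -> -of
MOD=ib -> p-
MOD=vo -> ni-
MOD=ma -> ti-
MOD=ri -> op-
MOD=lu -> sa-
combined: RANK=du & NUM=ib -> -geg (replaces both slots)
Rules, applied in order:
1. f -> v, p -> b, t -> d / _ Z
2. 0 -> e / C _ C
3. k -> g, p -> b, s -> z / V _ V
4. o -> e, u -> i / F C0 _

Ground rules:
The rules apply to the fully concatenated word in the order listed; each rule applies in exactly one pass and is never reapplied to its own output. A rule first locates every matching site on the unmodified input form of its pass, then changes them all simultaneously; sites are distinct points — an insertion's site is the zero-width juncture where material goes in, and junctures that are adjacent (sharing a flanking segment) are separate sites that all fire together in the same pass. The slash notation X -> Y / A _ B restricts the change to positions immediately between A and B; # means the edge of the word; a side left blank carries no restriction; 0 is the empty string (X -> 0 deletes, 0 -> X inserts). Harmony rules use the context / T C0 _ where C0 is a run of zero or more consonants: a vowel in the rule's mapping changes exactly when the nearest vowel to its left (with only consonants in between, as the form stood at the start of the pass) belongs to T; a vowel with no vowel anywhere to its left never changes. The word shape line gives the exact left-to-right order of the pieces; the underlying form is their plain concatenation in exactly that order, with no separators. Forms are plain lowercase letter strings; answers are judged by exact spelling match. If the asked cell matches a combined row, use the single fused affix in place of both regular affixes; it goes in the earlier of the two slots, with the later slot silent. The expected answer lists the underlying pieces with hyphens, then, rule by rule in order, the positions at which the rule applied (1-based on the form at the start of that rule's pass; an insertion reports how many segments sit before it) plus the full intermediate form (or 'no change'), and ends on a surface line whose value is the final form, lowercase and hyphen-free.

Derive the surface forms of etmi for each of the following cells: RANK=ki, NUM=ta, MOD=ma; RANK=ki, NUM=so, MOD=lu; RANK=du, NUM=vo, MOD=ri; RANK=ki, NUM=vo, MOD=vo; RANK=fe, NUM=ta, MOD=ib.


cell RANK=ki, NUM=ta, MOD=ma:
underlying: ti-etmi-vi-pu
1. f -> v, p -> b, t -> d / _ Z: no change
2. 0 -> e / C _ C: inserts after position(s) 4: tietemivipu
3. k -> g, p -> b, s -> z / V _ V: fires at position(s) 10: tietemivibu
4. o -> e, u -> i / F C0 _: fires at position(s) 11: tietemivibi
surface: tietemivibi

cell RANK=ki, NUM=so, MOD=lu:
underlying: sa-etmi-vi-of
1. f -> v, p -> b, t -> d / _ Z: no change
2. 0 -> e / C _ C: inserts after position(s) 4: saetemiviof
3. k -> g, p -> b, s -> z / V _ V: no change
4. o -> e, u -> i / F C0 _: fires at position(s) 10: saetemivief
surface: saetemivief

cell RANK=du, NUM=vo, MOD=ri:
underlying: op-etmi-t-t
1. f -> v, p -> b, t -> d / _ Z: no change
2. 0 -> e / C _ C: inserts after position(s) 4, 7: opetemitet
3. k -> g, p -> b, s -> z / V _ V: fires at position(s) 2: obetemitet
4. o -> e, u -> i / F C0 _: no change
surface: obetemitet

cell RANK=ki, NUM=vo, MOD=vo:
underlying: ni-etmi-vi-t
1. f -> v, p -> b, t -> d / _ Z: no change
2. 0 -> e / C _ C: inserts after position(s) 4: nietemivit
3. k -> g, p -> b, s -> z / V _ V: no change
4. o -> e, u -> i / F C0 _: no change
surface: nietemivit

cell RANK=fe, NUM=ta, MOD=ib:
underlying: p-etmi-ef-pu
1. f -> v, p -> b, t -> d / _ Z: no change
2. 0 -> e / C _ C: inserts after position(s) 3, 7: petemiefepu
3. k -> g, p -> b, s -> z / V _ V: fires at position(s) 10: petemiefebu
4. o -> e, u -> i / F C0 _: fires at position(s) 11: petemiefebi
surface: petemiefebi


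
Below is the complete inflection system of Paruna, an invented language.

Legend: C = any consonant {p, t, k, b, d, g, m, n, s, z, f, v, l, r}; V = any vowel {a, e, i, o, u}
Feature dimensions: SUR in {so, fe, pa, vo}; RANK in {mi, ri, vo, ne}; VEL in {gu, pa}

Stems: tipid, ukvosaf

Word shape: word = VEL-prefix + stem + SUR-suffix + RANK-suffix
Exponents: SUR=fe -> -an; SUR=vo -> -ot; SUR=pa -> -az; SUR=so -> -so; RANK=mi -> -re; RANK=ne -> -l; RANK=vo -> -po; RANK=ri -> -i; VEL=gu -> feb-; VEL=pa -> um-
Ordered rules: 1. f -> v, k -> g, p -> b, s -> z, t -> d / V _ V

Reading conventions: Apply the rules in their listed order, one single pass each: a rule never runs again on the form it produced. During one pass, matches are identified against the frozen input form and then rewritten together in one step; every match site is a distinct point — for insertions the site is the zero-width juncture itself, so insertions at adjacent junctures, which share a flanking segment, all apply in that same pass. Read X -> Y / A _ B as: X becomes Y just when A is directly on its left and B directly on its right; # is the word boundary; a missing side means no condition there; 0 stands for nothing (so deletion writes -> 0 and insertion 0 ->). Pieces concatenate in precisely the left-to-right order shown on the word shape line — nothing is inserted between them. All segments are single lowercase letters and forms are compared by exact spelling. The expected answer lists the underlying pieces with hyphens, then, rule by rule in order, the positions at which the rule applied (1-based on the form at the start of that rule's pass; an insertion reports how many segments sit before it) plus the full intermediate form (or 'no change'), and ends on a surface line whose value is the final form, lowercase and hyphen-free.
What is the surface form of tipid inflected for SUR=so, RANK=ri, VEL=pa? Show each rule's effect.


underlying: um-tipid-so-i
1. f -> v, k -> g, p -> b, s -> z, t -> d / V _ V: fires at position(s) 5: umtibidsoi
surface: umtibidsoi


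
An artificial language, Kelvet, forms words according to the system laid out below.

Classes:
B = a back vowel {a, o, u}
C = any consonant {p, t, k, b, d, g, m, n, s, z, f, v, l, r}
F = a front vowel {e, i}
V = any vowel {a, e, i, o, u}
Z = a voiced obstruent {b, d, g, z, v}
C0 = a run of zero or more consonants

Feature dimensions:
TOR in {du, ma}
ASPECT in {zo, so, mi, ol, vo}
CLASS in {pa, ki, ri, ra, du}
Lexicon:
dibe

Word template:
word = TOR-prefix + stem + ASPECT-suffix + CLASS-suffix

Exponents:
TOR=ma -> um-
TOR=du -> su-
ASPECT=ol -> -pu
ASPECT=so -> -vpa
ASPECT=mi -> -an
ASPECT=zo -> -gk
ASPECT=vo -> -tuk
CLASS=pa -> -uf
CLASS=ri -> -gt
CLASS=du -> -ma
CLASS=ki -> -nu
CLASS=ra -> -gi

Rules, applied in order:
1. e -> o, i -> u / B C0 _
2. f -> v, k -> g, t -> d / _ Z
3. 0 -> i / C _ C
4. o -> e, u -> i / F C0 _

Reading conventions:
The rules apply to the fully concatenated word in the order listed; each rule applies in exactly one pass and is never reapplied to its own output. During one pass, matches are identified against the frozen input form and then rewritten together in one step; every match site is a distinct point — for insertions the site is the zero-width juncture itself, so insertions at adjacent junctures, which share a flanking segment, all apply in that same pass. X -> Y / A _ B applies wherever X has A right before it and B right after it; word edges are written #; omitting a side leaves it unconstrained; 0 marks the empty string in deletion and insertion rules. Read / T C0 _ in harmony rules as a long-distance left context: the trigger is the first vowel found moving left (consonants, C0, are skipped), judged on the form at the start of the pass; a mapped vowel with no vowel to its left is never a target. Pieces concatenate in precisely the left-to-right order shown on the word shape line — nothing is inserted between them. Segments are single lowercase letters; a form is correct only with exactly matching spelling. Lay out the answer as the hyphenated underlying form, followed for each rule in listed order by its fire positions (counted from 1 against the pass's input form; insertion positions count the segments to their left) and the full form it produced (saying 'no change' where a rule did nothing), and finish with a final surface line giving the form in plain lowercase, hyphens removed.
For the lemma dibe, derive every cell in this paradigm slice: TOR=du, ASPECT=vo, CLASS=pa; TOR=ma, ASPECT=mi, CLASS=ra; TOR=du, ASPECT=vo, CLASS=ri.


cell TOR=du, ASPECT=vo, CLASS=pa:
underlying: su-dibe-tuk-uf
1. e -> o, i -> u / B C0 _: fires at position(s) 4: sudubetukuf
2. f -> v, k -> g, t -> d / _ Z: no change
3. 0 -> i / C _ C: no change
4. o -> e, u -> i / F C0 _: fires at position(s) 8: sudubetikuf
surface: sudubetikuf

cell TOR=ma, ASPECT=mi, CLASS=ra:
underlying: um-dibe-an-gi
1. e -> o, i -> u / B C0 _: fires at position(s) 4, 10: umdubeangu
2. f -> v, k -> g, t -> d / _ Z: no change
3. 0 -> i / C _ C: inserts after position(s) 2, 8: umidubeanigu
4. o -> e, u -> i / F C0 _: fires at position(s) 5, 12: umidibeanigi
surface: umidibeanigi

cell TOR=du, ASPECT=vo, CLASS=ri:
underlying: su-dibe-tuk-gt
1. e -> o, i -> u / B C0 _: fires at position(s) 4: sudubetukgt
2. f -> v, k -> g, t -> d / _ Z: fires at position(s) 9: sudubetuggt
3. 0 -> i / C _ C: inserts after position(s) 9, 10: sudubetugigit
4. o -> e, u -> i / F C0 _: fires at position(s) 8: sudubetigigit
surface: sudubetigigit


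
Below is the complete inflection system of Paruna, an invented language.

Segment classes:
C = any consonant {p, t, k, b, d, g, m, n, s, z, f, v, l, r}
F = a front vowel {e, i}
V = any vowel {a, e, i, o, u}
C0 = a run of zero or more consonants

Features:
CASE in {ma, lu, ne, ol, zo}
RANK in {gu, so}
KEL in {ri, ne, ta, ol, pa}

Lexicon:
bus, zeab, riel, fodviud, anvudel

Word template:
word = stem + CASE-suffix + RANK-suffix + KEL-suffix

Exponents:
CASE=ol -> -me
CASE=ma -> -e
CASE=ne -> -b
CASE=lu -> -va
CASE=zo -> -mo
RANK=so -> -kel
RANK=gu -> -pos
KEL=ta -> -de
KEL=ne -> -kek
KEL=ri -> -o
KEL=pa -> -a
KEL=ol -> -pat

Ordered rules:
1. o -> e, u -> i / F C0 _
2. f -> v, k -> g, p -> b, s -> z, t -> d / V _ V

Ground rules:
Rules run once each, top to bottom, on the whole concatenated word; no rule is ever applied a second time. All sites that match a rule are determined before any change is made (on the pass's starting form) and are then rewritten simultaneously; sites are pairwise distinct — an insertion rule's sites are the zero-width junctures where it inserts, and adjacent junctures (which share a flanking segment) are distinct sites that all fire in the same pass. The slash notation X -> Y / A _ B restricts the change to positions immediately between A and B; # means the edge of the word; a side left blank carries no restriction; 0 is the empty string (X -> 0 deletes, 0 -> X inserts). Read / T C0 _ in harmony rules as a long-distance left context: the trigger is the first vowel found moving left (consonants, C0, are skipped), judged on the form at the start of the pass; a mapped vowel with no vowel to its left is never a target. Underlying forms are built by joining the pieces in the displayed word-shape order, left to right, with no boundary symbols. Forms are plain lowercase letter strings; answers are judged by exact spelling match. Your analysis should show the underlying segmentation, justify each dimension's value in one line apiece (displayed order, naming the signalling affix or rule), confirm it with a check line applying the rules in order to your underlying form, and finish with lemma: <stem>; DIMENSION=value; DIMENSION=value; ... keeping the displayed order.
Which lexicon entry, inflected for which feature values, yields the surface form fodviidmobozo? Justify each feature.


underlying: fodviud-mo-pos-o
CASE=zo - signalled by the affix -mo
RANK=gu - signalled by the affix -pos
KEL=ri - signalled by the affix -o
check: fodviudmoposo -> fodviidmoposo -> fodviidmobozo
lemma: fodviud; CASE=zo; RANK=gu; KEL=ri


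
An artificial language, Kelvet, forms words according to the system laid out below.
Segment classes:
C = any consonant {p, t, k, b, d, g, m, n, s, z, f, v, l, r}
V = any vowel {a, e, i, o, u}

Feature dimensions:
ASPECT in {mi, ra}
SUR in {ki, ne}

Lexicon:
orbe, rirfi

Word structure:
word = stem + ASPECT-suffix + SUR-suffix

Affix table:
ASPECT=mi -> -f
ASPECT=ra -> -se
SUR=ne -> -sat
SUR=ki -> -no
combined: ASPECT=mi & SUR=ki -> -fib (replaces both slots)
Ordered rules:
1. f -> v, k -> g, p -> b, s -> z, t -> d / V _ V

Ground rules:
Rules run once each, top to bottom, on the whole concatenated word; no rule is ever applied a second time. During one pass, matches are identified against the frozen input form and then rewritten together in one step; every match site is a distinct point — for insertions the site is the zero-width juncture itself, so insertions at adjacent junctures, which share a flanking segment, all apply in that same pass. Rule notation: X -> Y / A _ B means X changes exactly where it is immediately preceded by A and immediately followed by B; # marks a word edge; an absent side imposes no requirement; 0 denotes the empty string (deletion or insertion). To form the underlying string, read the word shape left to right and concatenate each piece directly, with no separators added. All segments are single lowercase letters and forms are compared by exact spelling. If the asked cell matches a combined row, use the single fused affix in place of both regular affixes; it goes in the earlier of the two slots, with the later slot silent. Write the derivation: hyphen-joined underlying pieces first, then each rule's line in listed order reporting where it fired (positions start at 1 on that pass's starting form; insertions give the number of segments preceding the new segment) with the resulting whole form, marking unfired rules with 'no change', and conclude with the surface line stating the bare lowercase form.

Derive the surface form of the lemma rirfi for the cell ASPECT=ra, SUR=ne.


underlying: rirfi-se-sat
1. f -> v, k -> g, p -> b, s -> z, t -> d / V _ V: fires at position(s) 6, 8: rirfizezat
surface: rirfizezat


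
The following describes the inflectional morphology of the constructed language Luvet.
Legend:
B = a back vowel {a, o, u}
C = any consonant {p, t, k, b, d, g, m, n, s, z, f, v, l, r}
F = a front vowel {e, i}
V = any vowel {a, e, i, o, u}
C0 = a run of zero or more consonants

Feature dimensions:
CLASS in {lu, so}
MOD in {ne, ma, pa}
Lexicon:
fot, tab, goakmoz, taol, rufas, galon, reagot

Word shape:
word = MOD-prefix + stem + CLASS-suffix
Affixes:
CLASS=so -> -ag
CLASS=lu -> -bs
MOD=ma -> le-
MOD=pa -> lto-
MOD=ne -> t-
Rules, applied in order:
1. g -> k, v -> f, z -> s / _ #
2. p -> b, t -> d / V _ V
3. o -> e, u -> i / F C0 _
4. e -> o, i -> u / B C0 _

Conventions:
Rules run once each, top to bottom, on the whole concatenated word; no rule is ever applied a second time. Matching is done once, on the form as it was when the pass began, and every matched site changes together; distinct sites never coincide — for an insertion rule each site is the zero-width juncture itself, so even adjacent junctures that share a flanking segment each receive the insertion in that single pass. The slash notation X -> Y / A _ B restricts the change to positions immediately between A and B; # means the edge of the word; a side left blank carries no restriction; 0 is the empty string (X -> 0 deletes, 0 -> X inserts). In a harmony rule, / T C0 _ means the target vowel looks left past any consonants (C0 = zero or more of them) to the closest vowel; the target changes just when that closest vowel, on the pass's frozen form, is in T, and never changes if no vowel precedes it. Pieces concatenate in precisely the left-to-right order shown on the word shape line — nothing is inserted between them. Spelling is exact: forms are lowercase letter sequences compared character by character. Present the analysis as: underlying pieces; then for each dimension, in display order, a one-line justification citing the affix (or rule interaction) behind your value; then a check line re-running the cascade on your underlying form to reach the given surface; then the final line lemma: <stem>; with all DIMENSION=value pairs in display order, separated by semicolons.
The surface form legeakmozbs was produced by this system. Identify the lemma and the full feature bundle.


underlying: le-goakmoz-bs
CLASS=lu - signalled by the affix -bs
MOD=ma - signalled by the affix le-
check: legoakmozbs -> legoakmozbs -> legoakmozbs -> legeakmozbs -> legeakmozbs
lemma: goakmoz; CLASS=lu; MOD=ma


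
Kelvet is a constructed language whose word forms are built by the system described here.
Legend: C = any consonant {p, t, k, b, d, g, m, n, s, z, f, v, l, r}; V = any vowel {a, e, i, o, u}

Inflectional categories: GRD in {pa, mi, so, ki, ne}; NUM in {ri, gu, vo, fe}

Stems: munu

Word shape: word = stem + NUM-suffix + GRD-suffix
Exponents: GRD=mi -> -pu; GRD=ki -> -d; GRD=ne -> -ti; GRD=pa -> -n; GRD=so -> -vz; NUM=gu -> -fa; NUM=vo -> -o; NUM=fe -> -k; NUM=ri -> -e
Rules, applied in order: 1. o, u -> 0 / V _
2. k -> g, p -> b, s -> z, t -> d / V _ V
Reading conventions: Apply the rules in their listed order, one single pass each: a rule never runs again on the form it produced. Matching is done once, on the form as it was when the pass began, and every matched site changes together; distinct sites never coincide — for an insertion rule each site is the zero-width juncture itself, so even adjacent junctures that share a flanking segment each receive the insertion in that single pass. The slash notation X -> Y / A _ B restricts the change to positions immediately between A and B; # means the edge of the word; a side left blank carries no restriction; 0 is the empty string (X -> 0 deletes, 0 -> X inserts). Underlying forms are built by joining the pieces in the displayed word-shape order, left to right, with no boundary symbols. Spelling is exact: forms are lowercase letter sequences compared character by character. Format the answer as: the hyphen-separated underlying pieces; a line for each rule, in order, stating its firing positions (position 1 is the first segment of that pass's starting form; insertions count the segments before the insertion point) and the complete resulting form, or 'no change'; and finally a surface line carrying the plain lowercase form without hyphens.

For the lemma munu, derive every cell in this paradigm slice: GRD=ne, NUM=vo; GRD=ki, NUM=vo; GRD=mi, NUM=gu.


cell GRD=ne, NUM=vo:
underlying: munu-o-ti
1. o, u -> 0 / V _: fires at position(s) 5: munuti
2. k -> g, p -> b, s -> z, t -> d / V _ V: fires at position(s) 5: munudi
surface: munudi

cell GRD=ki, NUM=vo:
underlying: munu-o-d
1. o, u -> 0 / V _: fires at position(s) 5: munud
2. k -> g, p -> b, s -> z, t -> d / V _ V: no change
surface: munud

cell GRD=mi, NUM=gu:
underlying: munu-fa-pu
1. o, u -> 0 / V _: no change
2. k -> g, p -> b, s -> z, t -> d / V _ V: fires at position(s) 7: munufabu
surface: munufabu


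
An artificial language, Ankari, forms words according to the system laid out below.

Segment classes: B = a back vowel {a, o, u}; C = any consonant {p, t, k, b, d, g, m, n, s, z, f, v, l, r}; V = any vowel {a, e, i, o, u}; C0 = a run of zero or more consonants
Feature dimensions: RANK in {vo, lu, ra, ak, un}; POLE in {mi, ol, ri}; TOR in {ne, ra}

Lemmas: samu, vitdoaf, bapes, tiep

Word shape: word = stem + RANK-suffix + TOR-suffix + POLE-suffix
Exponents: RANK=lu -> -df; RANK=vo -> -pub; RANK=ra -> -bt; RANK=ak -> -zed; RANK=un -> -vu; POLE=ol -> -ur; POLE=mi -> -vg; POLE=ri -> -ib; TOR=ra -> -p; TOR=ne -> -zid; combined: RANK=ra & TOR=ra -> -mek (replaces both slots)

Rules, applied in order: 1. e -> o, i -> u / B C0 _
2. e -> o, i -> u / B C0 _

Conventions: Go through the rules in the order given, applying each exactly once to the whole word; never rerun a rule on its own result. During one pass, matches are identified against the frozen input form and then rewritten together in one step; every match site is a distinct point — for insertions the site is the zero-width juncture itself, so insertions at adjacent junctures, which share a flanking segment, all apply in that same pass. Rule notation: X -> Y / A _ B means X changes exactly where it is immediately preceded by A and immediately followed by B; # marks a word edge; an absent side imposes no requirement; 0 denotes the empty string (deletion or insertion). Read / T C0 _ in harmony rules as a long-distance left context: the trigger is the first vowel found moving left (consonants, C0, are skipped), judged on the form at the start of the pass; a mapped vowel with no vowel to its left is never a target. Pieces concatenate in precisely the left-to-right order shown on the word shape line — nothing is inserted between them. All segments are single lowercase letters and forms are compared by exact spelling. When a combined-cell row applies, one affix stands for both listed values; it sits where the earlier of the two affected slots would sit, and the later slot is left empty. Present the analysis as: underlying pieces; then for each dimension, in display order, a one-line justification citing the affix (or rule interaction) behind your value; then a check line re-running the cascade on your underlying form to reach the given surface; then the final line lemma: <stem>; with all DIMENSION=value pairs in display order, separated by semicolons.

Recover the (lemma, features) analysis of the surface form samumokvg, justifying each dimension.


underlying: samu-mek-vg
RANK=ra - signalled by the combined affix row
POLE=mi - signalled by the affix -vg
TOR=ra - signalled by the combined affix row
check: samumekvg -> samumokvg -> samumokvg
lemma: samu; RANK=ra; POLE=mi; TOR=ra


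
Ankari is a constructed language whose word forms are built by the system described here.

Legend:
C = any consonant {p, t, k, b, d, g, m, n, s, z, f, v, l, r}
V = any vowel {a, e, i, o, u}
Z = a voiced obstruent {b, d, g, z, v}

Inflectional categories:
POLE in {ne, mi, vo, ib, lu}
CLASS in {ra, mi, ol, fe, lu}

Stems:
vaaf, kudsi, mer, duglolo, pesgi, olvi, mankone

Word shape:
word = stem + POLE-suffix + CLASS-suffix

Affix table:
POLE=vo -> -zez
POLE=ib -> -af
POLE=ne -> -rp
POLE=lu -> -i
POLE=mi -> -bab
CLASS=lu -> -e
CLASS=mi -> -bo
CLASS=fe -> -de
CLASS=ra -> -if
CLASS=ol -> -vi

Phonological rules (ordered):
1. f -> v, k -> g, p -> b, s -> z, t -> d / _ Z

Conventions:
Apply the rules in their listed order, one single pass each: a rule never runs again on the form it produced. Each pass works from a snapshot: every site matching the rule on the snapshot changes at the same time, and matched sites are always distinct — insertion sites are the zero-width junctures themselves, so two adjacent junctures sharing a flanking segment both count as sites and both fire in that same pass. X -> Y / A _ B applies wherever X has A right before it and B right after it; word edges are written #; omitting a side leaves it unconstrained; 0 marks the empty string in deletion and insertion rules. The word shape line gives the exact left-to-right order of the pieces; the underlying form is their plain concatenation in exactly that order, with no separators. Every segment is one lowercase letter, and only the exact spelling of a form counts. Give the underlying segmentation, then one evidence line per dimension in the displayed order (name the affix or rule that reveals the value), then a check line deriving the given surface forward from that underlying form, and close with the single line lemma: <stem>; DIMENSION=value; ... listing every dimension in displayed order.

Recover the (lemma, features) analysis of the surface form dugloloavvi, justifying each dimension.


underlying: duglolo-af-vi
POLE=ib - signalled by the affix -af
CLASS=ol - signalled by the affix -vi
check: dugloloafvi -> dugloloavvi
lemma: duglolo; POLE=ib; CLASS=ol


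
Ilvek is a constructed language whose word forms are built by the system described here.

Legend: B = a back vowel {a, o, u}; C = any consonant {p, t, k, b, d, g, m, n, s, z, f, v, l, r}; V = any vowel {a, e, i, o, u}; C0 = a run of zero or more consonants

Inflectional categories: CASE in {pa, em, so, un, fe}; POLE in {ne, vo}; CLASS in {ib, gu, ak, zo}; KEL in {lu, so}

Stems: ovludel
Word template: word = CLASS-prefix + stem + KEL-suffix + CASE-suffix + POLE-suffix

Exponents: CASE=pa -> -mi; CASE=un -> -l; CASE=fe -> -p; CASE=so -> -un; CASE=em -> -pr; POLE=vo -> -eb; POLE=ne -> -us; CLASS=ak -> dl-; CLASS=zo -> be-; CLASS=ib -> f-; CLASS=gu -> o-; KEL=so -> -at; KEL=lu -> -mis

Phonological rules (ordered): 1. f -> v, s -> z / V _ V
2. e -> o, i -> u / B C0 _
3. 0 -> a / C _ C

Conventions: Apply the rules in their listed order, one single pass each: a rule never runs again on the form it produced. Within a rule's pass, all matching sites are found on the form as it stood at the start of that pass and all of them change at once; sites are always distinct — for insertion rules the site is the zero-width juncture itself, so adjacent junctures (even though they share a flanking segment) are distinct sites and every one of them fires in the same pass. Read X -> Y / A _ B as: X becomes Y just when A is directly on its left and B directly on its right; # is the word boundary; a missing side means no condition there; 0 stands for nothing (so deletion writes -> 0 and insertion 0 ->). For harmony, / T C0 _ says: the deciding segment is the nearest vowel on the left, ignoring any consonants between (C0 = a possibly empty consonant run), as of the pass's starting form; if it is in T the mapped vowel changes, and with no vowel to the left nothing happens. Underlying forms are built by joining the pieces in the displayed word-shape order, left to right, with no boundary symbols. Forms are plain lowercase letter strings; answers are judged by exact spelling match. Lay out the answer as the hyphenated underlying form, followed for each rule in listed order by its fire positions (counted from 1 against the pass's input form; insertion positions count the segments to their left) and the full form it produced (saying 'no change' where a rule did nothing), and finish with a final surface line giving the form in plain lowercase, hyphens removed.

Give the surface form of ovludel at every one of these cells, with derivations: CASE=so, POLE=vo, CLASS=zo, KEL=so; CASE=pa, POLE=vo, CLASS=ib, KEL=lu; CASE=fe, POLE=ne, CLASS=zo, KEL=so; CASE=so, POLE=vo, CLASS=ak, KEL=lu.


cell CASE=so, POLE=vo, CLASS=zo, KEL=so:
underlying: be-ovludel-at-un-eb
1. f -> v, s -> z / V _ V: no change
2. e -> o, i -> u / B C0 _: fires at position(s) 8, 14: beovludolatunob
3. 0 -> a / C _ C: inserts after position(s) 4: beovaludolatunob
surface: beovaludolatunob

cell CASE=pa, POLE=vo, CLASS=ib, KEL=lu:
underlying: f-ovludel-mis-mi-eb
1. f -> v, s -> z / V _ V: no change
2. e -> o, i -> u / B C0 _: fires at position(s) 7: fovludolmismieb
3. 0 -> a / C _ C: inserts after position(s) 3, 8, 11: fovaludolamisamieb
surface: fovaludolamisamieb

cell CASE=fe, POLE=ne, CLASS=zo, KEL=so:
underlying: be-ovludel-at-p-us
1. f -> v, s -> z / V _ V: no change
2. e -> o, i -> u / B C0 _: fires at position(s) 8: beovludolatpus
3. 0 -> a / C _ C: inserts after position(s) 4, 11: beovaludolatapus
surface: beovaludolatapus

cell CASE=so, POLE=vo, CLASS=ak, KEL=lu:
underlying: dl-ovludel-mis-un-eb
1. f -> v, s -> z / V _ V: fires at position(s) 12: dlovludelmizuneb
2. e -> o, i -> u / B C0 _: fires at position(s) 8, 15: dlovludolmizunob
3. 0 -> a / C _ C: inserts after position(s) 1, 4, 9: dalovaludolamizunob
surface: dalovaludolamizunob


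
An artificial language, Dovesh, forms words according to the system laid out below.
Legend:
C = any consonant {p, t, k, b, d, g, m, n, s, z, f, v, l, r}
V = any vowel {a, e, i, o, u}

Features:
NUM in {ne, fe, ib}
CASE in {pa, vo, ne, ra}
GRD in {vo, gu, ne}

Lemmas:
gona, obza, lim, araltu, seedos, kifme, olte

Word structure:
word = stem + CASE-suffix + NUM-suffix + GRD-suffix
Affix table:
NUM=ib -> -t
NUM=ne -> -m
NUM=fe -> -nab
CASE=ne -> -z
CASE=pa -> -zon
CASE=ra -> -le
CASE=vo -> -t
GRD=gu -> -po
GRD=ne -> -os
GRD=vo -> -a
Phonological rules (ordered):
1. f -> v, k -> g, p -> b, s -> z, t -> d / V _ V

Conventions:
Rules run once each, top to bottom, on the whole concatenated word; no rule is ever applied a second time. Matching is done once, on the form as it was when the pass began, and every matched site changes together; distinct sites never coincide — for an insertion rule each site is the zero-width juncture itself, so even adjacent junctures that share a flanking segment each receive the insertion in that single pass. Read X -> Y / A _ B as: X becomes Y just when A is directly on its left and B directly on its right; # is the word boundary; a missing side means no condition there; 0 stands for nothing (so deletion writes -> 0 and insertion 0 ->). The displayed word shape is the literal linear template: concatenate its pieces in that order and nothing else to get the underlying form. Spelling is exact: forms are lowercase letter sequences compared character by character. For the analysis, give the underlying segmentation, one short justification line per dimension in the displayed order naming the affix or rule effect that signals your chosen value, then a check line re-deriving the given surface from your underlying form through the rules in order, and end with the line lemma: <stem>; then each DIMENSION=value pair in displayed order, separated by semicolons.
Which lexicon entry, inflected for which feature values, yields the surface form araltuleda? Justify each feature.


underlying: araltu-le-t-a
NUM=ib - signalled by the affix -t
CASE=ra - signalled by the affix -le
GRD=vo - signalled by the affix -a
check: araltuleta -> araltuleda
lemma: araltu; NUM=ib; CASE=ra; GRD=vo


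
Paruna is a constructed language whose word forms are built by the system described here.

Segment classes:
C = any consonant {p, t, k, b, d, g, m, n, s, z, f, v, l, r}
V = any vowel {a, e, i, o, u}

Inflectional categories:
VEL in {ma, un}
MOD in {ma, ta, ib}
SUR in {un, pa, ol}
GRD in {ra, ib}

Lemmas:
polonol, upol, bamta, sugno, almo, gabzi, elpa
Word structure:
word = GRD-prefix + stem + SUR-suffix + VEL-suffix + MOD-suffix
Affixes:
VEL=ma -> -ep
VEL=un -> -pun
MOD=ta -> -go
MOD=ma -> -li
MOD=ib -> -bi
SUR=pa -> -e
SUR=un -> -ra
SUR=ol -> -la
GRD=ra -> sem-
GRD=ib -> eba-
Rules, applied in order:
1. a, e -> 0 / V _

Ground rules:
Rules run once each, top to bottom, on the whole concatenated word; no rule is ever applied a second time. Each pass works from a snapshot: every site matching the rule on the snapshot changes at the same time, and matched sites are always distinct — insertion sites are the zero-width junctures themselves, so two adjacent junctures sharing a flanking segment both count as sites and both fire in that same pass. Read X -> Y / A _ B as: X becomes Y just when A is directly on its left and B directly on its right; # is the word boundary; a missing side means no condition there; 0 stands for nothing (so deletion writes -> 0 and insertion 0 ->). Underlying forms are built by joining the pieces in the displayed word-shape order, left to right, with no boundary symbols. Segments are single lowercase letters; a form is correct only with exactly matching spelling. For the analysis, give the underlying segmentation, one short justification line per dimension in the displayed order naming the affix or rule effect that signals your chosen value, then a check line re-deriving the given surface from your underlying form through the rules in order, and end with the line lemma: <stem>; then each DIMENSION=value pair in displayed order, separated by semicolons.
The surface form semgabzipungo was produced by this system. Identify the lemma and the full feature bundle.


underlying: sem-gabzi-e-pun-go
VEL=un - signalled by the affix -pun
MOD=ta - signalled by the affix -go
SUR=pa - signalled by the affix -e
GRD=ra - signalled by the affix sem-
check: semgabziepungo -> semgabzipungo
lemma: gabzi; VEL=un; MOD=ta; SUR=pa; GRD=ra


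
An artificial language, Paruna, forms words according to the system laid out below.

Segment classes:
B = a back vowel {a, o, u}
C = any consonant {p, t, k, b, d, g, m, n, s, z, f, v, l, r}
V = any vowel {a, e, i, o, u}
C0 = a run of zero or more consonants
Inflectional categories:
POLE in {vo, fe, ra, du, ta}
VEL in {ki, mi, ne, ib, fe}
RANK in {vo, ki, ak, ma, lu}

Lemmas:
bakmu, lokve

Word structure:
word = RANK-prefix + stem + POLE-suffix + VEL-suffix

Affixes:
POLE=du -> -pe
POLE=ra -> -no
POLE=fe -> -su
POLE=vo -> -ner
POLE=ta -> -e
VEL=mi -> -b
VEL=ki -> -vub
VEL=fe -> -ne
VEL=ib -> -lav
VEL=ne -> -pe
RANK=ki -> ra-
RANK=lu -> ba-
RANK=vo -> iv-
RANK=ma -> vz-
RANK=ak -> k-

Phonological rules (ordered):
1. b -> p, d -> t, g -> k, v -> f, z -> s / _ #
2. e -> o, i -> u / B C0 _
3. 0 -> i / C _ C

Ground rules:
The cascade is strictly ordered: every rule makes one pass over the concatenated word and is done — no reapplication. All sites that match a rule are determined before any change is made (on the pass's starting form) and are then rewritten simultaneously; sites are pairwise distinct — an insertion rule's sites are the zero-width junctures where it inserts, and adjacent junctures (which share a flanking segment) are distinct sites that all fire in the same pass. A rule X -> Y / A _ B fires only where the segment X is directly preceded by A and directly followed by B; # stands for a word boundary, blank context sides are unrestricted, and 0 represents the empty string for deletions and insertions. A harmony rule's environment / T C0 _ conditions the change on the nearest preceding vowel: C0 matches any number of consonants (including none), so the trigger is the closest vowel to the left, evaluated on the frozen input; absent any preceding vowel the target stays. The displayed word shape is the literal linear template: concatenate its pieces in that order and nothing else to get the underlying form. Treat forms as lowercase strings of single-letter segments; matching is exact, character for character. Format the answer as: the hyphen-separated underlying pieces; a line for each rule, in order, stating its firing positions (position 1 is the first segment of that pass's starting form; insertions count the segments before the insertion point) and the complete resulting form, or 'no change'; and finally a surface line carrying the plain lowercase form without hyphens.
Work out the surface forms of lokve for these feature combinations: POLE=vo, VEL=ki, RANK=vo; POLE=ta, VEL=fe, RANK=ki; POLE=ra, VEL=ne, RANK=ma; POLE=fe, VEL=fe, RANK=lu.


cell POLE=vo, VEL=ki, RANK=vo:
underlying: iv-lokve-ner-vub
1. b -> p, d -> t, g -> k, v -> f, z -> s / _ #: fires at position(s) 13: ivlokvenervup
2. e -> o, i -> u / B C0 _: fires at position(s) 7: ivlokvonervup
3. 0 -> i / C _ C: inserts after position(s) 2, 5, 10: ivilokivonerivup
surface: ivilokivonerivup

cell POLE=ta, VEL=fe, RANK=ki:
underlying: ra-lokve-e-ne
1. b -> p, d -> t, g -> k, v -> f, z -> s / _ #: no change
2. e -> o, i -> u / B C0 _: fires at position(s) 7: ralokvoene
3. 0 -> i / C _ C: inserts after position(s) 5: ralokivoene
surface: ralokivoene

cell POLE=ra, VEL=ne, RANK=ma:
underlying: vz-lokve-no-pe
1. b -> p, d -> t, g -> k, v -> f, z -> s / _ #: no change
2. e -> o, i -> u / B C0 _: fires at position(s) 7, 11: vzlokvonopo
3. 0 -> i / C _ C: inserts after position(s) 1, 2, 5: vizilokivonopo
surface: vizilokivonopo

cell POLE=fe, VEL=fe, RANK=lu:
underlying: ba-lokve-su-ne
1. b -> p, d -> t, g -> k, v -> f, z -> s / _ #: no change
2. e -> o, i -> u / B C0 _: fires at position(s) 7, 11: balokvosuno
3. 0 -> i / C _ C: inserts after position(s) 5: balokivosuno
surface: balokivosuno
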